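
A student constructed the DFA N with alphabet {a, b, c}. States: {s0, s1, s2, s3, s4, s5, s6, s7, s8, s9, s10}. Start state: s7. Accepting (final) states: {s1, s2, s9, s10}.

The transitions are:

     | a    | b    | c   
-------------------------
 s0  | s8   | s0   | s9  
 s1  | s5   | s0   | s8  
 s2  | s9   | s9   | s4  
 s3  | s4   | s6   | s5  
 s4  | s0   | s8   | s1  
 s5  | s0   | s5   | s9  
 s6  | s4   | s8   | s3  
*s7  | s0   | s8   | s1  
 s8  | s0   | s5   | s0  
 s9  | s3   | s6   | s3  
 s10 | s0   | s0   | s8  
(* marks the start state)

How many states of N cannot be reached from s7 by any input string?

BFS from s7 reaches {s0, s1, s3, s4, s5, s6, s7, s8, s9}; the 2 state(s) s2, s10 are never visited.

2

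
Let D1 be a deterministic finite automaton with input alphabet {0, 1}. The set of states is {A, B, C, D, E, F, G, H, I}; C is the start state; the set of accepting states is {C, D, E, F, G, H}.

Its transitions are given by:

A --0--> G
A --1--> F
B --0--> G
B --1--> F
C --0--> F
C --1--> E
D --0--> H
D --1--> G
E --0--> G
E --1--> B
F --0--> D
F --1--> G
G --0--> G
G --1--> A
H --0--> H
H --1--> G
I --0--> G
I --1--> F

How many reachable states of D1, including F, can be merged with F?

Reachable states from the start: {A,B,C,D,E,F,G,H}. Unreachable: {I} — drop them.
P0 = {C,D,E,F,G,H} | {A,B}.
Split {C,D,E,F,G,H} by δ(·,1) → {C,D,F,H} and {E,G}.
Stable partition: {C,D,F,H} | {A,B} | {E,G} — 3 equivalence classes.
The equivalence class containing F is {C,D,F,H}, of size 4.

4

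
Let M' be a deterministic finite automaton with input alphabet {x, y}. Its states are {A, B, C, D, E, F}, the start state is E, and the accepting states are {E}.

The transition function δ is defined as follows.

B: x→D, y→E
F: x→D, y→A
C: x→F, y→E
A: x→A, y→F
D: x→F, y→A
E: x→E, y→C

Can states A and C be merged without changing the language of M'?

No

Reachable states from the start: {A,C,D,E,F}. Unreachable: {B} — drop them.
P0 = {E} | {A,C,D,F}.
Refine {A,C,D,F} on symbol y: members go to different blocks, giving {A,D,F} and {C}.
No further refinement is possible. Final partition (3 blocks): {E} | {A,D,F} | {C}.
A and C end up in different blocks, so they are distinguishable. For instance, the string 'y' is accepted from only C.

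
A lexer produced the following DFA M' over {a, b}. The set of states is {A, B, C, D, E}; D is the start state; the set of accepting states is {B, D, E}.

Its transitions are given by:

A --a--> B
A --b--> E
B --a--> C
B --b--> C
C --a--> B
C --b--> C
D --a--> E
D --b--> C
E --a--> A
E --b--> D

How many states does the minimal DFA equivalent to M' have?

5

P0 = {B,D,E} | {A,C}.
Refine {B,D,E} on symbol a: members go to different blocks, giving {B,E} and {D}.
On input b, block {B,E} splits into {B} and {E}.
On input b, block {A,C} splits into {A} and {C}.
The partition is now stable with 5 blocks: {B} | {A} | {D} | {E} | {C}.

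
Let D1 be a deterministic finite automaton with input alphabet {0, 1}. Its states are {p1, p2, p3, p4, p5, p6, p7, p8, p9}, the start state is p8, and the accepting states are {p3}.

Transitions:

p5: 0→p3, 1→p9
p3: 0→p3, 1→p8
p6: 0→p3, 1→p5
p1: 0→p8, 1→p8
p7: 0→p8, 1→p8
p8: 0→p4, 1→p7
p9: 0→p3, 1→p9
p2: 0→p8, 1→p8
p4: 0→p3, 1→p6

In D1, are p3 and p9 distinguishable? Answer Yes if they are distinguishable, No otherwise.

Yes

States {p1,p2} cannot be reached from the start state, so discard them.
Start with accepting vs non-accepting: {p3} | {p4,p5,p6,p7,p8,p9}.
Refine {p4,p5,p6,p7,p8,p9} on symbol 0: members go to different blocks, giving {p4,p5,p6,p9} and {p7,p8}.
Refine {p7,p8} on symbol 0: members go to different blocks, giving {p7} and {p8}.
No further refinement is possible. Final partition (4 blocks): {p3} | {p4,p5,p6,p9} | {p7} | {p8}.
p3 and p9 end up in different blocks, so they are distinguishable. For instance, the string 'ε' is accepted from only p3.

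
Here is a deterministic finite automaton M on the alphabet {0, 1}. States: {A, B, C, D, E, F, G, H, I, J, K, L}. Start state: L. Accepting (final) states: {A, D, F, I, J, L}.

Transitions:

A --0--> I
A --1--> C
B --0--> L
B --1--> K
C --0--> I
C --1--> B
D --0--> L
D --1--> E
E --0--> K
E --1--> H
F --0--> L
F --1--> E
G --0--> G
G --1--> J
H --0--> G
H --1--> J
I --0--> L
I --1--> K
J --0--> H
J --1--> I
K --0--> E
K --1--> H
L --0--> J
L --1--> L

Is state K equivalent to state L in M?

States {A,B,C,D,F} cannot be reached from the start state, so discard them.
Start with accepting vs non-accepting: {I,J,L} | {E,G,H,K}.
Split {I,J,L} by δ(·,0) → {I,L} and {J}.
Split {I,L} by δ(·,0) → {I} and {L}.
On input 1, block {E,G,H,K} splits into {E,K} and {G,H}.
Stable partition: {I} | {E,K} | {J} | {L} | {G,H} — 5 equivalence classes.
K and L end up in different blocks, so they are distinguishable. For instance, the string 'ε' is accepted from only L.

No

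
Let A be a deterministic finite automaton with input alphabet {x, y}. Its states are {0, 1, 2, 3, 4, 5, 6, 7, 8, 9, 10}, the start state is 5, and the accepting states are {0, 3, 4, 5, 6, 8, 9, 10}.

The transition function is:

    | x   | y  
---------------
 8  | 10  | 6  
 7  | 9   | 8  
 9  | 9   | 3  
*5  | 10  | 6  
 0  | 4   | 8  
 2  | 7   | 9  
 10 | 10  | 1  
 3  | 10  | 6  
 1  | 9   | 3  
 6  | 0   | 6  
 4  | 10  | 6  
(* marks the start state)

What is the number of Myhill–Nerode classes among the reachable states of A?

States {2,7} cannot be reached from the start state, so discard them.
Start with accepting vs non-accepting: {0,3,4,5,6,8,9,10} | {1}.
Refine {0,3,4,5,6,8,9,10} on symbol y: members go to different blocks, giving {0,3,4,5,6,8,9} and {10}.
Refine {0,3,4,5,6,8,9} on symbol x: members go to different blocks, giving {3,4,5,8} and {0,6,9}.
Split {0,6,9} by δ(·,x) → {6,9} and {0}.
On input x, block {6,9} splits into {6} and {9}.
Stable partition: {3,4,5,8} | {1} | {10} | {6} | {0} | {9} — 6 equivalence classes.

6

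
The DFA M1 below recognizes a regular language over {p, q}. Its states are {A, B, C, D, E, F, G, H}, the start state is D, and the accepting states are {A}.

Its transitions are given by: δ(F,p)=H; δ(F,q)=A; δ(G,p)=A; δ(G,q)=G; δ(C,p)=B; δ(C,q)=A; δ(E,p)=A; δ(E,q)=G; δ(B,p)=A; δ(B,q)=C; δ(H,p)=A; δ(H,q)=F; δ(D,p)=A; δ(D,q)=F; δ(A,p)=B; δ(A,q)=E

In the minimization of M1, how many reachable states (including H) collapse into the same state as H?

3

All states are reachable from the start state.
Initial partition by acceptance: {A} | {B,C,D,E,F,G,H}.
Refine {B,C,D,E,F,G,H} on symbol p: members go to different blocks, giving {B,D,E,G,H} and {C,F}.
On input q, block {B,D,E,G,H} splits into {B,D,H} and {E,G}.
No further refinement is possible. Final partition (4 blocks): {A} | {B,D,H} | {C,F} | {E,G}.
The equivalence class containing H is {B,D,H}, of size 3.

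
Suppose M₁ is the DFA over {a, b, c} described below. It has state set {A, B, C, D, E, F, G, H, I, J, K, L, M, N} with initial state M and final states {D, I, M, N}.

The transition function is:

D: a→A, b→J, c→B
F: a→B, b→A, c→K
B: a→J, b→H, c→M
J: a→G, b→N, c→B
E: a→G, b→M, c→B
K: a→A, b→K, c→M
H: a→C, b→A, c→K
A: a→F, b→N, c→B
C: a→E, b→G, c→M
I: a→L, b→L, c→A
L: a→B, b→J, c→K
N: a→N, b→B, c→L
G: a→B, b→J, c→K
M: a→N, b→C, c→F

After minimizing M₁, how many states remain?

First remove the unreachable states {D,I}; 12 states remain.
P0 = {M,N} | {A,B,C,E,F,G,H,J,K,L}.
On input b, block {A,B,C,E,F,G,H,J,K,L} splits into {B,C,F,G,H,K,L} and {A,E,J}.
Split {B,C,F,G,H,K,L} by δ(·,a) → {F,G,H,L} and {B,C,K}.
Refine {B,C,K} on symbol b: members go to different blocks, giving {B,C} and {K}.
Stable partition: {M,N} | {F,G,H,L} | {A,E,J} | {B,C} | {K} — 5 equivalence classes.

5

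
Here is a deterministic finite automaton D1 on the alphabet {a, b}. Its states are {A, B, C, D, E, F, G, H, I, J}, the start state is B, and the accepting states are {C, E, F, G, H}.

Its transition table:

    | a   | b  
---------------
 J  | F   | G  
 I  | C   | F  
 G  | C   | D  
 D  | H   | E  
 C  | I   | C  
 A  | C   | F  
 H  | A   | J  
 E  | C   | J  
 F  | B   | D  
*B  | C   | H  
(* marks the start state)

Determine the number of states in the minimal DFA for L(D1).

Start with accepting vs non-accepting: {C,E,F,G,H} | {A,B,D,I,J}.
Split {C,E,F,G,H} by δ(·,a) → {C,F,H} and {E,G}.
On input b, block {C,F,H} splits into {F,H} and {C}.
On input a, block {A,B,D,I,J} splits into {A,B,I} and {D,J}.
Stable partition: {F,H} | {A,B,I} | {E,G} | {C} | {D,J} — 5 equivalence classes.

5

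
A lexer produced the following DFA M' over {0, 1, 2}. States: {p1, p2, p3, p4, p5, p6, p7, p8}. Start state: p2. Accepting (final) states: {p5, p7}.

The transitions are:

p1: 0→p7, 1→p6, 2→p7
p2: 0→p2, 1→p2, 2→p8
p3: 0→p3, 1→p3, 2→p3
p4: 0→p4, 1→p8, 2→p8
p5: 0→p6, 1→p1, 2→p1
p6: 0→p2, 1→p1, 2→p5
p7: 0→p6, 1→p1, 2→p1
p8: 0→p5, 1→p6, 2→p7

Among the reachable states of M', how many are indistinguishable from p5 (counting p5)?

States {p3,p4} cannot be reached from the start state, so discard them.
P0 = {p5,p7} | {p1,p2,p6,p8}.
Split {p1,p2,p6,p8} by δ(·,0) → {p1,p8} and {p2,p6}.
Refine {p2,p6} on symbol 1: members go to different blocks, giving {p2} and {p6}.
No further refinement is possible. Final partition (4 blocks): {p5,p7} | {p1,p8} | {p2} | {p6}.
The equivalence class containing p5 is {p5,p7}, of size 2.

2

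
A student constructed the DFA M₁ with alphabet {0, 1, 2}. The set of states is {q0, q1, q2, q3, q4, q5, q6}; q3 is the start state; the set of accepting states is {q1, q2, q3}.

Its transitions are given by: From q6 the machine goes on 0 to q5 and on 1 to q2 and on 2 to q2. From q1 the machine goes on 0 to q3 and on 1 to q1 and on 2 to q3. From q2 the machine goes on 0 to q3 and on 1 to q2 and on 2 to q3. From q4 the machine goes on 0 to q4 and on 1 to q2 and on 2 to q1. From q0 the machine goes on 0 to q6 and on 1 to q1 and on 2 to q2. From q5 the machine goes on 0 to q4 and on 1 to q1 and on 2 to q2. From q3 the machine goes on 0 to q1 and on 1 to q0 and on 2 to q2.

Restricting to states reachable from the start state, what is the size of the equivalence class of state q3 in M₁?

1

Start with accepting vs non-accepting: {q1,q2,q3} | {q0,q4,q5,q6}.
Refine {q1,q2,q3} on symbol 1: members go to different blocks, giving {q1,q2} and {q3}.
No further refinement is possible. Final partition (3 blocks): {q1,q2} | {q0,q4,q5,q6} | {q3}.
The equivalence class containing q3 is {q3}, of size 1.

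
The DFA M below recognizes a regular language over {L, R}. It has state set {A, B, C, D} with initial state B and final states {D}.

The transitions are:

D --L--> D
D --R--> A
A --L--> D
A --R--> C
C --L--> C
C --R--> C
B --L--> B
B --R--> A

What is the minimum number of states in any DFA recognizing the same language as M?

4

All states are reachable from the start state.
P0 = {D} | {A,B,C}.
On input L, block {A,B,C} splits into {B,C} and {A}.
Split {B,C} by δ(·,R) → {B} and {C}.
No further refinement is possible. Final partition (4 blocks): {D} | {B} | {A} | {C}.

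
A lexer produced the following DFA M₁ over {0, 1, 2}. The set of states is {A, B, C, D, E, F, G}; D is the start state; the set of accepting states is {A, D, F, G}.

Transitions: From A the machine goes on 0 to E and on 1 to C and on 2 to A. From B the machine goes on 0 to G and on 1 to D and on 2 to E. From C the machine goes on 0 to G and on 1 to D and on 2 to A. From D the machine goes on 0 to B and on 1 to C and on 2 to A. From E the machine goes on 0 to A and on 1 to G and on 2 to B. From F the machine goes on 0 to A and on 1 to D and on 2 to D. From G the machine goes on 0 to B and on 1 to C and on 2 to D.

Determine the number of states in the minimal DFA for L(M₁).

Reachable states from the start: {A,B,C,D,E,G}. Unreachable: {F} — drop them.
Start with accepting vs non-accepting: {A,D,G} | {B,C,E}.
On input 2, block {B,C,E} splits into {B,E} and {C}.
The partition is now stable with 3 blocks: {A,D,G} | {B,E} | {C}.

3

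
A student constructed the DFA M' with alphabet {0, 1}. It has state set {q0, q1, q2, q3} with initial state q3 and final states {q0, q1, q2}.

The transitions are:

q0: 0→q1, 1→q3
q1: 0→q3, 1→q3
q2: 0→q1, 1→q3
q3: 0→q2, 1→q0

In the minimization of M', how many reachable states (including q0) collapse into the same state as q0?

Initial partition by acceptance: {q0,q1,q2} | {q3}.
Split {q0,q1,q2} by δ(·,0) → {q0,q2} and {q1}.
The partition is now stable with 3 blocks: {q0,q2} | {q3} | {q1}.
State q0 belongs to the block {q0,q2}, which has 2 states.

2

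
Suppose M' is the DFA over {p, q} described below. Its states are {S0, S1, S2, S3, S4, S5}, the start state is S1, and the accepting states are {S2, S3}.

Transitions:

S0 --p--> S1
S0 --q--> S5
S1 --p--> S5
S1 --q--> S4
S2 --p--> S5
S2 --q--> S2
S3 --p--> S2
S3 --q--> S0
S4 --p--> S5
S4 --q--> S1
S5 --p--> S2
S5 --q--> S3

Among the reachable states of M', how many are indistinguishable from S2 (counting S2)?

1

All states are reachable from the start state.
Start with accepting vs non-accepting: {S2,S3} | {S0,S1,S4,S5}.
Refine {S2,S3} on symbol p: members go to different blocks, giving {S2} and {S3}.
On input p, block {S0,S1,S4,S5} splits into {S0,S1,S4} and {S5}.
Refine {S0,S1,S4} on symbol p: members go to different blocks, giving {S1,S4} and {S0}.
Stable partition: {S2} | {S1,S4} | {S3} | {S5} | {S0} — 5 equivalence classes.
The equivalence class containing S2 is {S2}, of size 1.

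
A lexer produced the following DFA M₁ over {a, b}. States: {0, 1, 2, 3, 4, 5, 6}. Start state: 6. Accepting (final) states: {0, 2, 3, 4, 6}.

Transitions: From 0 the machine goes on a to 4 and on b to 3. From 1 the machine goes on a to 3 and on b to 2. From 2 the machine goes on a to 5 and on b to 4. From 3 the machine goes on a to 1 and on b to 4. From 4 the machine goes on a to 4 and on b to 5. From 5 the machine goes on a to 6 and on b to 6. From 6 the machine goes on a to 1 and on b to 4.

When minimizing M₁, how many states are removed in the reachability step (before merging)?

1

BFS from 6 reaches {1, 2, 3, 4, 5, 6}; the 1 state(s) 0 are never visited.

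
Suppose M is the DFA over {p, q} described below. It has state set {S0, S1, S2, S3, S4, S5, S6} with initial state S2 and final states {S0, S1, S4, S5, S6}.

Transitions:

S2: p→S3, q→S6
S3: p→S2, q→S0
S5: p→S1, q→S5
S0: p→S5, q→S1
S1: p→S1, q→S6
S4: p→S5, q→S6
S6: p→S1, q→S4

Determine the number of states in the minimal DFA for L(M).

Every state is reachable, so we keep all 7.
Initial partition by acceptance: {S0,S1,S4,S5,S6} | {S2,S3}.
Stable partition: {S0,S1,S4,S5,S6} | {S2,S3} — 2 equivalence classes.

2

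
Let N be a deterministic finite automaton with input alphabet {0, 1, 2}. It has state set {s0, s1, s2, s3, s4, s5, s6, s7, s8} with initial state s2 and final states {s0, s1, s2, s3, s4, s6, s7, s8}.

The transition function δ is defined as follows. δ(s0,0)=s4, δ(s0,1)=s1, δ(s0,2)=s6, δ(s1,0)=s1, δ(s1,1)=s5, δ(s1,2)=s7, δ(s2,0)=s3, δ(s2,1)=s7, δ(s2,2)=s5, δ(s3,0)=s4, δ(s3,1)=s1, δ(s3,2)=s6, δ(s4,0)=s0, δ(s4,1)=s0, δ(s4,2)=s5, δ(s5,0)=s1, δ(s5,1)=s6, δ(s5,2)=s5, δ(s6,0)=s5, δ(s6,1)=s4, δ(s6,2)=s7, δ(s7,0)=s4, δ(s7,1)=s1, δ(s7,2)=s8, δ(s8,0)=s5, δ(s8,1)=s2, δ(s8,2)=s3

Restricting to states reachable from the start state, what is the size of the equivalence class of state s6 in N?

All states are reachable from the start state.
Initial partition by acceptance: {s0,s1,s2,s3,s4,s6,s7,s8} | {s5}.
On input 0, block {s0,s1,s2,s3,s4,s6,s7,s8} splits into {s0,s1,s2,s3,s4,s7} and {s6,s8}.
Split {s0,s1,s2,s3,s4,s7} by δ(·,1) → {s0,s2,s3,s4,s7} and {s1}.
Split {s0,s2,s3,s4,s7} by δ(·,1) → {s0,s3,s7} and {s2,s4}.
Stable partition: {s0,s3,s7} | {s5} | {s6,s8} | {s1} | {s2,s4} — 5 equivalence classes.
State s6 belongs to the block {s6,s8}, which has 2 states.

2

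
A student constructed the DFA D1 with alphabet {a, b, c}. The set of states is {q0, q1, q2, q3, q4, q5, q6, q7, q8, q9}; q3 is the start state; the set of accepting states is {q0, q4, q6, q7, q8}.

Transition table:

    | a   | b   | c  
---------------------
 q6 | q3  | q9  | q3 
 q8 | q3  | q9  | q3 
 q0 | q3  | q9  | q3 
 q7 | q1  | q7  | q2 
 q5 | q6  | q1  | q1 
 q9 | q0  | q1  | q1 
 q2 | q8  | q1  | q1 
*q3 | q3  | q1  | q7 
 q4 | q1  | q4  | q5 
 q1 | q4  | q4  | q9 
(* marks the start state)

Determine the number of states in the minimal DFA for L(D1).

5

Start with accepting vs non-accepting: {q0,q4,q6,q7,q8} | {q1,q2,q3,q5,q9}.
Split {q0,q4,q6,q7,q8} by δ(·,b) → {q0,q6,q8} and {q4,q7}.
Refine {q1,q2,q3,q5,q9} on symbol a: members go to different blocks, giving {q2,q5,q9} and {q1} and {q3}.
The partition is now stable with 5 blocks: {q0,q6,q8} | {q2,q5,q9} | {q4,q7} | {q1} | {q3}.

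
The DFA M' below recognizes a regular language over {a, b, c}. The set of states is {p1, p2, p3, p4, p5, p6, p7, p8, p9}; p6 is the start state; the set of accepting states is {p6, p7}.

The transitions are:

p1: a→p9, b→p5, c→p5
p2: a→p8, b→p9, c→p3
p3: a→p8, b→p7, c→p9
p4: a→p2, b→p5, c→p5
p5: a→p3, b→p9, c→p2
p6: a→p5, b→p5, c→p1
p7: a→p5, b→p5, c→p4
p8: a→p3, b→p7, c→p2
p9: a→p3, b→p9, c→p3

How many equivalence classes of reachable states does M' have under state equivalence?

All states are reachable from the start state.
Start with accepting vs non-accepting: {p6,p7} | {p1,p2,p3,p4,p5,p8,p9}.
Split {p1,p2,p3,p4,p5,p8,p9} by δ(·,b) → {p1,p2,p4,p5,p9} and {p3,p8}.
On input a, block {p1,p2,p4,p5,p9} splits into {p2,p5,p9} and {p1,p4}.
Refine {p2,p5,p9} on symbol c: members go to different blocks, giving {p2,p9} and {p5}.
Stable partition: {p6,p7} | {p2,p9} | {p3,p8} | {p1,p4} | {p5} — 5 equivalence classes.

5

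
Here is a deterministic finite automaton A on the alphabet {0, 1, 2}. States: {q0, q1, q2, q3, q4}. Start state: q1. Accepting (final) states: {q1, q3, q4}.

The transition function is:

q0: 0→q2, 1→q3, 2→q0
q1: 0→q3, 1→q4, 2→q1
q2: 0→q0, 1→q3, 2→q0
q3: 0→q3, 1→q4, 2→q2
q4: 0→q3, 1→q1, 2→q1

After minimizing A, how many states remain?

Every state is reachable, so we keep all 5.
Initial partition by acceptance: {q1,q3,q4} | {q0,q2}.
Refine {q1,q3,q4} on symbol 2: members go to different blocks, giving {q1,q4} and {q3}.
The partition is now stable with 3 blocks: {q1,q4} | {q0,q2} | {q3}.

3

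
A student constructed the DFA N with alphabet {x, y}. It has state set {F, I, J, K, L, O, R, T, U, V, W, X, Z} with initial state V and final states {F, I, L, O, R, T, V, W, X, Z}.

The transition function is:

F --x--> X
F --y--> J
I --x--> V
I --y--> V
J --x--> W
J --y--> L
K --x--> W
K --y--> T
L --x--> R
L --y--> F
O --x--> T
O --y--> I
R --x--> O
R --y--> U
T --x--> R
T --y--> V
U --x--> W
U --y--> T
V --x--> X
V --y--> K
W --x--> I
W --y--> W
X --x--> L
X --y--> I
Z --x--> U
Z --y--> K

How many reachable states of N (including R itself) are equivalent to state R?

3

Reachable states from the start: {F,I,J,K,L,O,R,T,U,V,W,X}. Unreachable: {Z} — drop them.
P0 = {F,I,L,O,R,T,V,W,X} | {J,K,U}.
Refine {F,I,L,O,R,T,V,W,X} on symbol y: members go to different blocks, giving {I,L,O,T,W,X} and {F,R,V}.
Refine {I,L,O,T,W,X} on symbol x: members go to different blocks, giving {I,L,T} and {O,W,X}.
Split {O,W,X} by δ(·,y) → {O,X} and {W}.
Stable partition: {I,L,T} | {J,K,U} | {F,R,V} | {O,X} | {W} — 5 equivalence classes.
State R belongs to the block {F,R,V}, which has 3 states.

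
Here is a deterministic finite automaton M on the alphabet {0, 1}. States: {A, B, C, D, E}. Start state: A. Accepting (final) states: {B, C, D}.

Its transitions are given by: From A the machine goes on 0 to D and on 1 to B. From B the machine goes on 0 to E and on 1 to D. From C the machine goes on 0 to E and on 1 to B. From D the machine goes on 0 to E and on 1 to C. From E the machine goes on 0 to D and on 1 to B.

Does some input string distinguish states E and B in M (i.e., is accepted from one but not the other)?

Initial partition by acceptance: {B,C,D} | {A,E}.
The partition is now stable with 2 blocks: {B,C,D} | {A,E}.
E and B end up in different blocks, so they are distinguishable. For instance, the string 'ε' is accepted from only B.

Yes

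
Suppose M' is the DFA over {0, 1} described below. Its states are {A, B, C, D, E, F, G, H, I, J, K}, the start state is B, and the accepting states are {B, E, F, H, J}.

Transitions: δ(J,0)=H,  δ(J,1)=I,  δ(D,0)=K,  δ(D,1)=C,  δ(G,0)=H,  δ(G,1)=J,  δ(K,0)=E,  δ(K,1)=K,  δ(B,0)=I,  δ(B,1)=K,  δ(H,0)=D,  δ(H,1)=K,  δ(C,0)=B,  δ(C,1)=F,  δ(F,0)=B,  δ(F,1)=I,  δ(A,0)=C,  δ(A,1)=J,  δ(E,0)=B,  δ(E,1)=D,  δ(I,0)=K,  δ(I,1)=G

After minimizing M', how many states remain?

5

Reachable states from the start: {B,C,D,E,F,G,H,I,J,K}. Unreachable: {A} — drop them.
P0 = {B,E,F,H,J} | {C,D,G,I,K}.
Refine {B,E,F,H,J} on symbol 0: members go to different blocks, giving {E,F,J} and {B,H}.
On input 0, block {C,D,G,I,K} splits into {C,G} and {D,I} and {K}.
Stable partition: {E,F,J} | {C,G} | {B,H} | {D,I} | {K} — 5 equivalence classes.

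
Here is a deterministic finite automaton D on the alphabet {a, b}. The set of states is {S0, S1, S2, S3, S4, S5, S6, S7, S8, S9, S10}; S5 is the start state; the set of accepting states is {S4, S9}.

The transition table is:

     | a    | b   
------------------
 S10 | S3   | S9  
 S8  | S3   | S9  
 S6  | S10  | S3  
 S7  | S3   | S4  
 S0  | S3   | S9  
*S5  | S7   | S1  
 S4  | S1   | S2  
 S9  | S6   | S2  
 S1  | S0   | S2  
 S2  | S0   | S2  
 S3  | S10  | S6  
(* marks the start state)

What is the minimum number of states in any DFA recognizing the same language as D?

3

First remove the unreachable states {S8}; 10 states remain.
Initial partition by acceptance: {S4,S9} | {S0,S1,S2,S3,S5,S6,S7,S10}.
Refine {S0,S1,S2,S3,S5,S6,S7,S10} on symbol b: members go to different blocks, giving {S1,S2,S3,S5,S6} and {S0,S7,S10}.
The partition is now stable with 3 blocks: {S4,S9} | {S1,S2,S3,S5,S6} | {S0,S7,S10}.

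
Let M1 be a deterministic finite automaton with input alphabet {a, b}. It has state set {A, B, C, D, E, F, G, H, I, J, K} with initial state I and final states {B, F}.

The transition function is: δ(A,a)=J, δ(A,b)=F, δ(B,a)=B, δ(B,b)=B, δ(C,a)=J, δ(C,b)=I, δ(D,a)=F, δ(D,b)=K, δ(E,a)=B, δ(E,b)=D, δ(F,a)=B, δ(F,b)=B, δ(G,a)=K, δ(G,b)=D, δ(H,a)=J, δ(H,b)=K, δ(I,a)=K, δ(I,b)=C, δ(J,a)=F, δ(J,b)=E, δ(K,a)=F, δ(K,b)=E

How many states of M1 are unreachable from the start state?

3

No path from I leads to A, G, H; the other 8 states are all reachable.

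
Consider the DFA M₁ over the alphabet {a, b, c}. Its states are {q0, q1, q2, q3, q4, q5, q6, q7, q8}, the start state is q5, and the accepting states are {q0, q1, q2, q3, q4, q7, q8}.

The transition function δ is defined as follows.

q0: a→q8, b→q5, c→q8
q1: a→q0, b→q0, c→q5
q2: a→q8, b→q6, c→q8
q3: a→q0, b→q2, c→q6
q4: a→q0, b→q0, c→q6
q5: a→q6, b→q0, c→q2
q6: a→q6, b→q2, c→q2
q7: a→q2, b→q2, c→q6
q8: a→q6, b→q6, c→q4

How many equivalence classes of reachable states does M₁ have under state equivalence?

States {q1,q3,q7} cannot be reached from the start state, so discard them.
Start with accepting vs non-accepting: {q0,q2,q4,q8} | {q5,q6}.
Split {q0,q2,q4,q8} by δ(·,a) → {q0,q2,q4} and {q8}.
Split {q0,q2,q4} by δ(·,a) → {q0,q2} and {q4}.
Stable partition: {q0,q2} | {q5,q6} | {q8} | {q4} — 4 equivalence classes.

4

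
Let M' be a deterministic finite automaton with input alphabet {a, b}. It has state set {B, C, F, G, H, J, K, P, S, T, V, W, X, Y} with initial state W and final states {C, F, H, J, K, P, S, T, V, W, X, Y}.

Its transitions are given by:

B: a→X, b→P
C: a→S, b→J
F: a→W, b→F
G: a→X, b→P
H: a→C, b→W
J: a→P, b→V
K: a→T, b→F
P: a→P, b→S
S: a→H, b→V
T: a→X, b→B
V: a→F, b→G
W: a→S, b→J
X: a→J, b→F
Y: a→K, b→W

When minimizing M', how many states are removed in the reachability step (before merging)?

4

Starting at W and following transitions, the reachable set is {C, F, G, H, J, P, S, V, W, X}. That leaves B, K, T, Y unreachable — 4 in total.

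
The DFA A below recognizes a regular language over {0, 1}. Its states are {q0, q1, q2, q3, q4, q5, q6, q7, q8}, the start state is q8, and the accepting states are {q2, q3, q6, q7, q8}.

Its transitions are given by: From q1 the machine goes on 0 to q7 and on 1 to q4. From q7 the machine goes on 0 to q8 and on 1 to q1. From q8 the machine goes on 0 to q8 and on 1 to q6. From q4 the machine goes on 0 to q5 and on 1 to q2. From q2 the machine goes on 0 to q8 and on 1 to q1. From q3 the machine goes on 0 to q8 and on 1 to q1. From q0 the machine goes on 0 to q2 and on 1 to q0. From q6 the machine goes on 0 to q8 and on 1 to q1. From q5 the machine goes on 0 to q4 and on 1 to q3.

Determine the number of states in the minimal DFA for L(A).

4

States {q0} cannot be reached from the start state, so discard them.
Start with accepting vs non-accepting: {q2,q3,q6,q7,q8} | {q1,q4,q5}.
On input 1, block {q2,q3,q6,q7,q8} splits into {q2,q3,q6,q7} and {q8}.
On input 0, block {q1,q4,q5} splits into {q4,q5} and {q1}.
The partition is now stable with 4 blocks: {q2,q3,q6,q7} | {q4,q5} | {q8} | {q1}.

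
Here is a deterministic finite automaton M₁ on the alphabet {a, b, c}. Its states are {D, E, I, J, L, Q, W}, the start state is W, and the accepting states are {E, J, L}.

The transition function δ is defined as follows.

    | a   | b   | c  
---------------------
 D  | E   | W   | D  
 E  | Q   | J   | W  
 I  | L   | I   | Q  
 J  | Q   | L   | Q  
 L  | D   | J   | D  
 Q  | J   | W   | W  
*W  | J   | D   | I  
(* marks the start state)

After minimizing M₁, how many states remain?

2

Start with accepting vs non-accepting: {E,J,L} | {D,I,Q,W}.
No further refinement is possible. Final partition (2 blocks): {E,J,L} | {D,I,Q,W}.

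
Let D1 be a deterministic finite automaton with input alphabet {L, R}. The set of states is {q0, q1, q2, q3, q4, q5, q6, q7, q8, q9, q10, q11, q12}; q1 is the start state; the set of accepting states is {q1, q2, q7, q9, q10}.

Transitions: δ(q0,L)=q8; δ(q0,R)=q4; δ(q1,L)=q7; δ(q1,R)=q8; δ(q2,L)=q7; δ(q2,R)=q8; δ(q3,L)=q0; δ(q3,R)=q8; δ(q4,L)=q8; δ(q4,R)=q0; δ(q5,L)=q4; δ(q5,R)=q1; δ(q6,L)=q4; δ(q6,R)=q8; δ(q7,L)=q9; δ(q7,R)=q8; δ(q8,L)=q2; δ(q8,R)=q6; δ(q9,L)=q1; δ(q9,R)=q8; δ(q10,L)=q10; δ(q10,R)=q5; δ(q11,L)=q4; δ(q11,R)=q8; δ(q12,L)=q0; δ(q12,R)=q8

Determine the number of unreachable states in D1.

5

BFS from q1 reaches {q0, q1, q2, q4, q6, q7, q8, q9}; the 5 state(s) q3, q5, q10, q11, q12 are never visited.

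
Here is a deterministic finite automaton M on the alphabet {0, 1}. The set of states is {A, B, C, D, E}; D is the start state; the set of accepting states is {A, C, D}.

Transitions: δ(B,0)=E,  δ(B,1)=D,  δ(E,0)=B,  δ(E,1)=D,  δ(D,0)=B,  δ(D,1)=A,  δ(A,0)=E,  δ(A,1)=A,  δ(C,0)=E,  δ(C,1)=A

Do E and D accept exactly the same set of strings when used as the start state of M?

No

First remove the unreachable states {C}; 4 states remain.
P0 = {A,D} | {B,E}.
Stable partition: {A,D} | {B,E} — 2 equivalence classes.
E and D end up in different blocks, so they are distinguishable. For instance, the string 'ε' is accepted from only D.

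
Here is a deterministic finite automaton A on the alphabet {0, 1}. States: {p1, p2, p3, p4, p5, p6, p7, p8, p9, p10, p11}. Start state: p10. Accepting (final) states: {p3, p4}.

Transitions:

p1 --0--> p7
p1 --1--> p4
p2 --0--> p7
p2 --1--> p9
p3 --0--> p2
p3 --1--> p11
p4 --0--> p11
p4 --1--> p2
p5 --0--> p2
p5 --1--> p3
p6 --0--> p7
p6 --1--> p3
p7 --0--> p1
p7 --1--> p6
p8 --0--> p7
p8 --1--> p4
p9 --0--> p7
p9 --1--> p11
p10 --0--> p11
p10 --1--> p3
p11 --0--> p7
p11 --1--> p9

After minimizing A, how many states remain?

Reachable states from the start: {p1,p2,p3,p4,p6,p7,p9,p10,p11}. Unreachable: {p5,p8} — drop them.
Start with accepting vs non-accepting: {p3,p4} | {p1,p2,p6,p7,p9,p10,p11}.
On input 1, block {p1,p2,p6,p7,p9,p10,p11} splits into {p2,p7,p9,p11} and {p1,p6,p10}.
Split {p2,p7,p9,p11} by δ(·,0) → {p2,p9,p11} and {p7}.
Refine {p1,p6,p10} on symbol 0: members go to different blocks, giving {p1,p6} and {p10}.
Stable partition: {p3,p4} | {p2,p9,p11} | {p1,p6} | {p7} | {p10} — 5 equivalence classes.

5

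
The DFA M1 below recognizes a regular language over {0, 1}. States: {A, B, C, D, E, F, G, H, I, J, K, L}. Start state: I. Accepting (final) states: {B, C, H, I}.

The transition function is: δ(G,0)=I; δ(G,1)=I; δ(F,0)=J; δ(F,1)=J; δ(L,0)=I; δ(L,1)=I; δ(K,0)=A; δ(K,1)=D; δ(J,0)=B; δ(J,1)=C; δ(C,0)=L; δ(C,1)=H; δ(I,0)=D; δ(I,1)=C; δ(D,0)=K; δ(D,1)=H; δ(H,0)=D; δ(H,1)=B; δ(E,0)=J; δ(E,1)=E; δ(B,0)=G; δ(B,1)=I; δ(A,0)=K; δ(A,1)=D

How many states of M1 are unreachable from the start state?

Starting at I and following transitions, the reachable set is {A, B, C, D, G, H, I, K, L}. That leaves E, F, J unreachable — 3 in total.

3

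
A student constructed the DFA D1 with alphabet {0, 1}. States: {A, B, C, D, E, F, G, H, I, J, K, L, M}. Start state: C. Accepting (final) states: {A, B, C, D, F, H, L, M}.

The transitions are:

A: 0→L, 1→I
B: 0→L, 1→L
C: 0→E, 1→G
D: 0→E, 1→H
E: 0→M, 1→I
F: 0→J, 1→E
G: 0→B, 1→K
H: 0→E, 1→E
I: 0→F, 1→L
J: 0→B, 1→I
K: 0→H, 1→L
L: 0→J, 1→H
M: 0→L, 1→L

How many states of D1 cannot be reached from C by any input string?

BFS from C reaches {B, C, E, F, G, H, I, J, K, L, M}; the 2 state(s) A, D are never visited.

2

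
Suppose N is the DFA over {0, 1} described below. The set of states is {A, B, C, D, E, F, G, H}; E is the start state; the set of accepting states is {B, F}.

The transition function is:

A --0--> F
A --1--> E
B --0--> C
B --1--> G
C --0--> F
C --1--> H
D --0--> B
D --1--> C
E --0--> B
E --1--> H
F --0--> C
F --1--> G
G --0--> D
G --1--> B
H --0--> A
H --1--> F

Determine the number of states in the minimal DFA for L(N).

Every state is reachable, so we keep all 8.
P0 = {B,F} | {A,C,D,E,G,H}.
Split {A,C,D,E,G,H} by δ(·,0) → {A,C,D,E} and {G,H}.
On input 1, block {A,C,D,E} splits into {A,D} and {C,E}.
The partition is now stable with 4 blocks: {B,F} | {A,D} | {G,H} | {C,E}.

4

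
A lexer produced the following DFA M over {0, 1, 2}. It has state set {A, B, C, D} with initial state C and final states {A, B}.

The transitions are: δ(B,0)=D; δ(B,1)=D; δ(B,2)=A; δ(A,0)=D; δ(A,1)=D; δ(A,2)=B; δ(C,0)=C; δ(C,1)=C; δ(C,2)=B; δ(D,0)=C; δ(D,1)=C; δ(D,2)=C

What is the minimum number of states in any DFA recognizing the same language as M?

3

Every state is reachable, so we keep all 4.
P0 = {A,B} | {C,D}.
Refine {C,D} on symbol 2: members go to different blocks, giving {C} and {D}.
Stable partition: {A,B} | {C} | {D} — 3 equivalence classes.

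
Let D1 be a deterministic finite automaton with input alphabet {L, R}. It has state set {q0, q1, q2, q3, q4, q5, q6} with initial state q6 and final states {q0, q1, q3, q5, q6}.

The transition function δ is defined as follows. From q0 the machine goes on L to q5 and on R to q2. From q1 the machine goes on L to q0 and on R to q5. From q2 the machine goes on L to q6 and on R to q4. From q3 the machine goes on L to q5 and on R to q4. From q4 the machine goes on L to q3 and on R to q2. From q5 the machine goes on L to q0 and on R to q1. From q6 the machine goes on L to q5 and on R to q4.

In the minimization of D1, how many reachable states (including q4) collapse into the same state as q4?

Start with accepting vs non-accepting: {q0,q1,q3,q5,q6} | {q2,q4}.
Refine {q0,q1,q3,q5,q6} on symbol R: members go to different blocks, giving {q0,q3,q6} and {q1,q5}.
The partition is now stable with 3 blocks: {q0,q3,q6} | {q2,q4} | {q1,q5}.
The equivalence class containing q4 is {q2,q4}, of size 2.

2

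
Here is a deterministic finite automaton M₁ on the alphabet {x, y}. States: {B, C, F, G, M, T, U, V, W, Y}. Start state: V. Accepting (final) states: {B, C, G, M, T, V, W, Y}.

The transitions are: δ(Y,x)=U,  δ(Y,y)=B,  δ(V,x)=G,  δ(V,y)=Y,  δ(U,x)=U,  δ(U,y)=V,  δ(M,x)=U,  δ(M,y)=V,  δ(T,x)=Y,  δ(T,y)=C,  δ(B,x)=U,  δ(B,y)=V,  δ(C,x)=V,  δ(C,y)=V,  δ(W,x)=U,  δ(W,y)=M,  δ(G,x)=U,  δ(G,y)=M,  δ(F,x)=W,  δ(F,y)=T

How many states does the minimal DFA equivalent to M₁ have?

4

First remove the unreachable states {C,F,T,W}; 6 states remain.
Initial partition by acceptance: {B,G,M,V,Y} | {U}.
On input x, block {B,G,M,V,Y} splits into {B,G,M,Y} and {V}.
Refine {B,G,M,Y} on symbol y: members go to different blocks, giving {G,Y} and {B,M}.
Stable partition: {G,Y} | {U} | {V} | {B,M} — 4 equivalence classes.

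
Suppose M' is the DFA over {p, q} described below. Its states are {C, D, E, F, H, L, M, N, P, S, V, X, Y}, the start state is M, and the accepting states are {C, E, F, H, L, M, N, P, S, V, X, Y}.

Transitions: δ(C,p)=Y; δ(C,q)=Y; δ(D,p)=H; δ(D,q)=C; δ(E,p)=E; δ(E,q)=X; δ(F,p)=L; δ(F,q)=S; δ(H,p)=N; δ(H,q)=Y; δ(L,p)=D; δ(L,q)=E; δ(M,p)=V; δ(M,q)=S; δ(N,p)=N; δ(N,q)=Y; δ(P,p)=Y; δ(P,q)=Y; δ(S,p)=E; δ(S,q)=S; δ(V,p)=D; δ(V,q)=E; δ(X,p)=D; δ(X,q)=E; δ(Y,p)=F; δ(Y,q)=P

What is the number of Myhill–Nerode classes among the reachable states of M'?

Every state is reachable, so we keep all 13.
Initial partition by acceptance: {C,E,F,H,L,M,N,P,S,V,X,Y} | {D}.
On input p, block {C,E,F,H,L,M,N,P,S,V,X,Y} splits into {C,E,F,H,M,N,P,S,Y} and {L,V,X}.
Refine {C,E,F,H,M,N,P,S,Y} on symbol p: members go to different blocks, giving {C,E,H,N,P,S,Y} and {F,M}.
Refine {C,E,H,N,P,S,Y} on symbol p: members go to different blocks, giving {C,E,H,N,P,S} and {Y}.
Refine {C,E,H,N,P,S} on symbol p: members go to different blocks, giving {E,H,N,S} and {C,P}.
Refine {E,H,N,S} on symbol q: members go to different blocks, giving {H,N} and {E} and {S}.
The partition is now stable with 8 blocks: {H,N} | {D} | {L,V,X} | {F,M} | {Y} | {C,P} | {E} | {S}.

8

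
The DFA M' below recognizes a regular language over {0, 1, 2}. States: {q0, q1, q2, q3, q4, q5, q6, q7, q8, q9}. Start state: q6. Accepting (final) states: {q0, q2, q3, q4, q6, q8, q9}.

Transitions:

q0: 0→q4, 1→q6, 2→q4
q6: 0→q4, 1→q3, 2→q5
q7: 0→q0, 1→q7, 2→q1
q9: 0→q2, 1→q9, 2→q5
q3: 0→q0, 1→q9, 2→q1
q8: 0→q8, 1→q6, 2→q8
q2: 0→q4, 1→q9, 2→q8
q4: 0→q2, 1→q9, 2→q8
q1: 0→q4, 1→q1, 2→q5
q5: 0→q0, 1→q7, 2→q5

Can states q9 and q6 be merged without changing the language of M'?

Yes

All states are reachable from the start state.
P0 = {q0,q2,q3,q4,q6,q8,q9} | {q1,q5,q7}.
Split {q0,q2,q3,q4,q6,q8,q9} by δ(·,2) → {q0,q2,q4,q8} and {q3,q6,q9}.
No further refinement is possible. Final partition (3 blocks): {q0,q2,q4,q8} | {q1,q5,q7} | {q3,q6,q9}.
q9 and q6 lie in the same block of the stable partition, so they are equivalent — no string distinguishes them.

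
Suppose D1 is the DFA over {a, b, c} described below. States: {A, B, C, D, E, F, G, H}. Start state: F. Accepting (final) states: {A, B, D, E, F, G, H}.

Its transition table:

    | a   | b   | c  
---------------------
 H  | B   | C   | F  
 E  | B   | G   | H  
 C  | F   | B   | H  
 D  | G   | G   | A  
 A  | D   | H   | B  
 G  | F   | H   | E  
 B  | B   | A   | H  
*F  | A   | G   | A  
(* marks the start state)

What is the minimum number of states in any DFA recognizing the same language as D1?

Every state is reachable, so we keep all 8.
P0 = {A,B,D,E,F,G,H} | {C}.
On input b, block {A,B,D,E,F,G,H} splits into {A,B,D,E,F,G} and {H}.
Refine {A,B,D,E,F,G} on symbol b: members go to different blocks, giving {B,D,E,F} and {A,G}.
Split {B,D,E,F} by δ(·,a) → {B,E} and {D,F}.
The partition is now stable with 5 blocks: {B,E} | {C} | {H} | {A,G} | {D,F}.

5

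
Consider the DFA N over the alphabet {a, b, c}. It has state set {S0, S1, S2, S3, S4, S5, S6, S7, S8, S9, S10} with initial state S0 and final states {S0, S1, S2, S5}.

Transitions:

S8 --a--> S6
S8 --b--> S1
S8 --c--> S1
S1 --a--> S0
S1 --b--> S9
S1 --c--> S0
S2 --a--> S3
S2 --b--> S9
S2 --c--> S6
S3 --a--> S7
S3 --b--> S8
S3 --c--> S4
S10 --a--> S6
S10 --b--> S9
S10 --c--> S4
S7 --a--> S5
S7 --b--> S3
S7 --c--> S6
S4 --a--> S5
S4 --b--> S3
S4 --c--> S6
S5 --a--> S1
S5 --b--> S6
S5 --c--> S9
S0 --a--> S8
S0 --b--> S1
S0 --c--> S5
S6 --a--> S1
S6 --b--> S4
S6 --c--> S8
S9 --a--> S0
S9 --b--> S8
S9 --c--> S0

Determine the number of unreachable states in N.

2

Starting at S0 and following transitions, the reachable set is {S0, S1, S3, S4, S5, S6, S7, S8, S9}. That leaves S2, S10 unreachable — 2 in total.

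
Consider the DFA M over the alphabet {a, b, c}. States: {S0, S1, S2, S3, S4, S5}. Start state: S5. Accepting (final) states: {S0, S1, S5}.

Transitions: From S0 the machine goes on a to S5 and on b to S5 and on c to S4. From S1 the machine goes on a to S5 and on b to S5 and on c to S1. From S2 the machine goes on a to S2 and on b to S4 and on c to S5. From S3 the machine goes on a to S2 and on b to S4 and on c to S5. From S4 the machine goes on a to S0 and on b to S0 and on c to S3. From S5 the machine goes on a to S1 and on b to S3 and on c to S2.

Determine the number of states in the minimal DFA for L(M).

Initial partition by acceptance: {S0,S1,S5} | {S2,S3,S4}.
Refine {S0,S1,S5} on symbol b: members go to different blocks, giving {S0,S1} and {S5}.
On input c, block {S0,S1} splits into {S0} and {S1}.
On input a, block {S2,S3,S4} splits into {S2,S3} and {S4}.
Stable partition: {S0} | {S2,S3} | {S5} | {S1} | {S4} — 5 equivalence classes.

5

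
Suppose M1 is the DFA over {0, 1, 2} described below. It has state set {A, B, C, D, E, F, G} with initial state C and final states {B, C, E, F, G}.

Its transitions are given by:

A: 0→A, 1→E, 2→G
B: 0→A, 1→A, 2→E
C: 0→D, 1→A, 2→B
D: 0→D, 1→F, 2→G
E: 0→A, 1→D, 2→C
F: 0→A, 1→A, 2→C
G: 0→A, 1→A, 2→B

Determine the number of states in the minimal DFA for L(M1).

2

Start with accepting vs non-accepting: {B,C,E,F,G} | {A,D}.
The partition is now stable with 2 blocks: {B,C,E,F,G} | {A,D}.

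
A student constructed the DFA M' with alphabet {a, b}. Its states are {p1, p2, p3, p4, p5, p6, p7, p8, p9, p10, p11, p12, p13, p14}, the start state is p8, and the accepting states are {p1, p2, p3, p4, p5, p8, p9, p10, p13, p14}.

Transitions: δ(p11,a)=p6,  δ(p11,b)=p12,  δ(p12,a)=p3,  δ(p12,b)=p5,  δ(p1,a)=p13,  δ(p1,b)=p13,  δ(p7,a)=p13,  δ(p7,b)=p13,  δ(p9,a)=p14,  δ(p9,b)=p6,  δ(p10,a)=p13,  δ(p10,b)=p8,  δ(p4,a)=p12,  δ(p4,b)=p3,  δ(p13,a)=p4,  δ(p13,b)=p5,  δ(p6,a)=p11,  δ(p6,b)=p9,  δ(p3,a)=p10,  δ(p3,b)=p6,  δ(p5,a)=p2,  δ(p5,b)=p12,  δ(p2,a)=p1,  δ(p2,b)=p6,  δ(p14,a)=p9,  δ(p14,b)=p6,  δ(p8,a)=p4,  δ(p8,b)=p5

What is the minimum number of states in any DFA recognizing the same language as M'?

States {p7} cannot be reached from the start state, so discard them.
Initial partition by acceptance: {p1,p2,p3,p4,p5,p8,p9,p10,p13,p14} | {p6,p11,p12}.
Refine {p1,p2,p3,p4,p5,p8,p9,p10,p13,p14} on symbol a: members go to different blocks, giving {p1,p2,p3,p5,p8,p9,p10,p13,p14} and {p4}.
Refine {p1,p2,p3,p5,p8,p9,p10,p13,p14} on symbol a: members go to different blocks, giving {p1,p2,p3,p5,p9,p10,p14} and {p8,p13}.
Refine {p1,p2,p3,p5,p9,p10,p14} on symbol a: members go to different blocks, giving {p2,p3,p5,p9,p14} and {p1,p10}.
Split {p2,p3,p5,p9,p14} by δ(·,a) → {p5,p9,p14} and {p2,p3}.
On input a, block {p5,p9,p14} splits into {p9,p14} and {p5}.
On input a, block {p6,p11,p12} splits into {p6,p11} and {p12}.
Split {p6,p11} by δ(·,b) → {p6} and {p11}.
Stable partition: {p9,p14} | {p6} | {p4} | {p8,p13} | {p1,p10} | {p2,p3} | {p5} | {p12} | {p11} — 9 equivalence classes.

9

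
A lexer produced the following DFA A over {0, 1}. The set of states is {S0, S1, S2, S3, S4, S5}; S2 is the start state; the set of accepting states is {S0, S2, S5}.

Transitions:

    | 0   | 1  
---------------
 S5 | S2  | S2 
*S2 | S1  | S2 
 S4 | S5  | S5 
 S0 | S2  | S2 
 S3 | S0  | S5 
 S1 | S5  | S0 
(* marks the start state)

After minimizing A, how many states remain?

3

First remove the unreachable states {S3,S4}; 4 states remain.
P0 = {S0,S2,S5} | {S1}.
Refine {S0,S2,S5} on symbol 0: members go to different blocks, giving {S0,S5} and {S2}.
The partition is now stable with 3 blocks: {S0,S5} | {S1} | {S2}.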